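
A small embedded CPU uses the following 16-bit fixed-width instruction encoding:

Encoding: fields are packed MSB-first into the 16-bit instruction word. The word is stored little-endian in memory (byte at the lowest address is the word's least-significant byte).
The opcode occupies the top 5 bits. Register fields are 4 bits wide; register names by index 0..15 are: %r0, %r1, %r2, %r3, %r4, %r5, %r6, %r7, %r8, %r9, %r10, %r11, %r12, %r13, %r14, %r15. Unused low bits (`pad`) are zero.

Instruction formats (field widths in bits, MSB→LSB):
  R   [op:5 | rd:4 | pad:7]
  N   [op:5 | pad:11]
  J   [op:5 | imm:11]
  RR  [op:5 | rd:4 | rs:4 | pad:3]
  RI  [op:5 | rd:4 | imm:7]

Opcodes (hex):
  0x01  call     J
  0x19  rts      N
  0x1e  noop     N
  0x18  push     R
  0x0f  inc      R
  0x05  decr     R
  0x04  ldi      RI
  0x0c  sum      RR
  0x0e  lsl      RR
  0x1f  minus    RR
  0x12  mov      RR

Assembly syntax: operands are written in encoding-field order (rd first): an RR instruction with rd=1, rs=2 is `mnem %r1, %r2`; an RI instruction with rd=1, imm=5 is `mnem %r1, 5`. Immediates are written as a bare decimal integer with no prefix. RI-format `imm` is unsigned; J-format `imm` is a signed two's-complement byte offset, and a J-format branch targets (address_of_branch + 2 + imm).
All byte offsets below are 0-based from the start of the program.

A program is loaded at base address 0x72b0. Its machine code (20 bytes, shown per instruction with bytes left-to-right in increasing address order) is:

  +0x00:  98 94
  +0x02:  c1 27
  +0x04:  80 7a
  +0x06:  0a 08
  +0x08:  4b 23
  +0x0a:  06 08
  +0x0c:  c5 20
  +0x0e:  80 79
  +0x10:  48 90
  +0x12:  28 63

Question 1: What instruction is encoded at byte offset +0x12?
sum %r6, %r5

off 0x12: read 28 63 as little → 0x6328
  opcode bits[15:11]=0xc: sum/RR
  [10:7] rd=6 = %r6
  [6:3] rs=5 = %r5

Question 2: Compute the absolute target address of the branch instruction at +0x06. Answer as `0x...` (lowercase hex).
0x72c2

+0x06: 0a 08 ⇒ word 0x080a (little)
  op=0x080a>>11=0x1 ⇒ call (J)
  imm: (w>>0)&0x7ff=0xa → 10
  target = base 0x72b0 + off 0x06 + 2 + imm 10 = 0x72c2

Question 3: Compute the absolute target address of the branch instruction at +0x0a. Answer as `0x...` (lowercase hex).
0x72c2

+0x0a: 06 08 ⇒ word 0x0806 (little)
  op=0x0806>>11=0x1 ⇒ call (J)
  [10:0] imm=6 = 6
  target = base 0x72b0 + off 0x0a + 2 + imm 6 = 0x72c2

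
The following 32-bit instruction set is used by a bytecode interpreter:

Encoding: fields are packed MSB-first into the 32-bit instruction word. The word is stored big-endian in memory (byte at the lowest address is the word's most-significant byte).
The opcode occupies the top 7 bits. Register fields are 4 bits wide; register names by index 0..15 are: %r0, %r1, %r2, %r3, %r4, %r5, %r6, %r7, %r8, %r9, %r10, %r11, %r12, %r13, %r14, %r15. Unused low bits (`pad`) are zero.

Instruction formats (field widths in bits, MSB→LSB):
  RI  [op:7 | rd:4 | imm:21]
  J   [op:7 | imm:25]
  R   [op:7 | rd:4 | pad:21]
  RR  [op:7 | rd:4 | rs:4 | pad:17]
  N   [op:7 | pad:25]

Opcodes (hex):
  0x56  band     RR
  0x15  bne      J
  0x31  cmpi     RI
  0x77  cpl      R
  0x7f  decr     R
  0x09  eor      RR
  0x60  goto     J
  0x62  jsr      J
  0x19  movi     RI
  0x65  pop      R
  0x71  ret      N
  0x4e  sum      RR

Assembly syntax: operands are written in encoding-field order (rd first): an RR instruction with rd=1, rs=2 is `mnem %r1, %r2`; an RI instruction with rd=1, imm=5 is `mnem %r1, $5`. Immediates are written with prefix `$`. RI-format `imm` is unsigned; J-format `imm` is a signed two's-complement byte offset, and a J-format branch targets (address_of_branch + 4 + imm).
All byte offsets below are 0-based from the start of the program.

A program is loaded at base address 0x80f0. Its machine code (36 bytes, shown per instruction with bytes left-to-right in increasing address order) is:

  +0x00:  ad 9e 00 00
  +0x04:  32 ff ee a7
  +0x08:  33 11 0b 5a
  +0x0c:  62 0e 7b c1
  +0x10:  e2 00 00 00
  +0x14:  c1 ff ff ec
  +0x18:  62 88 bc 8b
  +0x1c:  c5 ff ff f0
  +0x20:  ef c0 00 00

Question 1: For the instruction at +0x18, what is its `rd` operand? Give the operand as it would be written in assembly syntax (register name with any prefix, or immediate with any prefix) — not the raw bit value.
%r4

+0x18: 62 88 bc 8b ⇒ word 0x6288bc8b (big)
  top 7b → 0x31 → cmpi [RI]
  [24:21] rd=4 = %r4
  [20:0] imm=572555 = $572555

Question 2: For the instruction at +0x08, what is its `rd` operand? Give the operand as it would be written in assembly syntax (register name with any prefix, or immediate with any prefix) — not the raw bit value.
%r8

@+08  big-endian(33 11 0b 5a) = 0x33110b5a
  opcode bits[31:25]=0x19: movi/RI
  [24:21] rd=8 = %r8
  [20:0] imm=1117018 = $1117018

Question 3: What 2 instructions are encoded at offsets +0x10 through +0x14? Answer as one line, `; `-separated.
ret; goto $-20

@+10  big-endian(e2 00 00 00) = 0xe2000000
  op=0xe2000000>>25=0x71 ⇒ ret (N)
@+14  big-endian(c1 ff ff ec) = 0xc1ffffec
  op=0xc1ffffec>>25=0x60 ⇒ goto (J)
  imm@[24:0]=0x1ffffec (s25→-20) ⇒ $-20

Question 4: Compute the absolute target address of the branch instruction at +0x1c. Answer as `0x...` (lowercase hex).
+0x1c: c5 ff ff f0 ⇒ word 0xc5fffff0 (big)
  op=0xc5fffff0>>25=0x62 ⇒ jsr (J)
  [24:0] imm=33554416 (s25→-16) = $-16
  target = base 0x80f0 + off 0x1c + 4 + imm -16 = 0x8100

0x8100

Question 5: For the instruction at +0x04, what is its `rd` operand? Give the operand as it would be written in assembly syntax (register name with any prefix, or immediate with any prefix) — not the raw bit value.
%r7

[04] 32 ff ee a7 → 0x32ffeea7
  top 7b → 0x19 → movi [RI]
  rd: (w>>21)&0xf=0x7 → %r7
  imm: (w>>0)&0x1fffff=0x1feea7 → $2092711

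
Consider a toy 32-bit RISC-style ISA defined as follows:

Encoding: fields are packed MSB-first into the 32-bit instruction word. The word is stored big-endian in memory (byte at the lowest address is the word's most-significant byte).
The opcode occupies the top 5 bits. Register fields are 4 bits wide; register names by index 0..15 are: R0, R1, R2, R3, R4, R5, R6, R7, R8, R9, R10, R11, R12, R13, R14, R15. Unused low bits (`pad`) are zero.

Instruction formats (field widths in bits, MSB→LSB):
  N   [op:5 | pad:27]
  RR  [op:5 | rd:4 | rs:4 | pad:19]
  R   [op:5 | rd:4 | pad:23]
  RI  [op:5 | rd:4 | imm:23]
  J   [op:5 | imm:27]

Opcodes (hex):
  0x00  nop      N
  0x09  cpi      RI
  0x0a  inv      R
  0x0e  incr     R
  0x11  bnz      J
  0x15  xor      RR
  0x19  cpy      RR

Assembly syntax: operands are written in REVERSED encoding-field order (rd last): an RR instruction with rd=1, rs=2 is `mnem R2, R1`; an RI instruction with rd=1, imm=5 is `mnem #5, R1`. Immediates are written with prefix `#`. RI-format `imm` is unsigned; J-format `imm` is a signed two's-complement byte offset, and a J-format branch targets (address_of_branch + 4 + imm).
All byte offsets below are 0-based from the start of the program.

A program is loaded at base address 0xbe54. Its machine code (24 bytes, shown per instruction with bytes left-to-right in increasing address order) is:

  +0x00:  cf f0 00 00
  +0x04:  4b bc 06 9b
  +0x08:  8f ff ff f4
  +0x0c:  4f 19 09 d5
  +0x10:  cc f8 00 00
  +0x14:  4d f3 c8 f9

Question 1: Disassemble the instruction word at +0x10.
off 0x10: read cc f8 00 00 as big → 0xccf80000
  op=0xccf80000>>27=0x19 ⇒ cpy (RR)
  rd: (w>>23)&0xf=0x9 → R9
  rs: (w>>19)&0xf=0xf → R15

cpy R15, R9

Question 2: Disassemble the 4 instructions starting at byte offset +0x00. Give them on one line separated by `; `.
[00] cf f0 00 00 → 0xcff00000
  op=0xcff00000>>27=0x19 ⇒ cpy (RR)
  rd: (w>>23)&0xf=0xf → R15
  rs: (w>>19)&0xf=0xe → R14
[04] 4b bc 06 9b → 0x4bbc069b
  op=0x4bbc069b>>27=0x9 ⇒ cpi (RI)
  rd: (w>>23)&0xf=0x7 → R7
  imm: (w>>0)&0x7fffff=0x3c069b → #3933851
[08] 8f ff ff f4 → 0x8ffffff4
  op=0x8ffffff4>>27=0x11 ⇒ bnz (J)
  imm: (w>>0)&0x7ffffff=0x7fffff4 (s27→-12) → #-12
[0c] 4f 19 09 d5 → 0x4f1909d5
  op=0x4f1909d5>>27=0x9 ⇒ cpi (RI)
  rd: (w>>23)&0xf=0xe → R14
  imm: (w>>0)&0x7fffff=0x1909d5 → #1640917

cpy R14, R15; cpi #3933851, R7; bnz #-12; cpi #1640917, R14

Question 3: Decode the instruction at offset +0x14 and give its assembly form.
@+14  big-endian(4d f3 c8 f9) = 0x4df3c8f9
  op=0x4df3c8f9>>27=0x9 ⇒ cpi (RI)
  [26:23] rd=11 = R11
  [22:0] imm=7588089 = #7588089

cpi #7588089, R11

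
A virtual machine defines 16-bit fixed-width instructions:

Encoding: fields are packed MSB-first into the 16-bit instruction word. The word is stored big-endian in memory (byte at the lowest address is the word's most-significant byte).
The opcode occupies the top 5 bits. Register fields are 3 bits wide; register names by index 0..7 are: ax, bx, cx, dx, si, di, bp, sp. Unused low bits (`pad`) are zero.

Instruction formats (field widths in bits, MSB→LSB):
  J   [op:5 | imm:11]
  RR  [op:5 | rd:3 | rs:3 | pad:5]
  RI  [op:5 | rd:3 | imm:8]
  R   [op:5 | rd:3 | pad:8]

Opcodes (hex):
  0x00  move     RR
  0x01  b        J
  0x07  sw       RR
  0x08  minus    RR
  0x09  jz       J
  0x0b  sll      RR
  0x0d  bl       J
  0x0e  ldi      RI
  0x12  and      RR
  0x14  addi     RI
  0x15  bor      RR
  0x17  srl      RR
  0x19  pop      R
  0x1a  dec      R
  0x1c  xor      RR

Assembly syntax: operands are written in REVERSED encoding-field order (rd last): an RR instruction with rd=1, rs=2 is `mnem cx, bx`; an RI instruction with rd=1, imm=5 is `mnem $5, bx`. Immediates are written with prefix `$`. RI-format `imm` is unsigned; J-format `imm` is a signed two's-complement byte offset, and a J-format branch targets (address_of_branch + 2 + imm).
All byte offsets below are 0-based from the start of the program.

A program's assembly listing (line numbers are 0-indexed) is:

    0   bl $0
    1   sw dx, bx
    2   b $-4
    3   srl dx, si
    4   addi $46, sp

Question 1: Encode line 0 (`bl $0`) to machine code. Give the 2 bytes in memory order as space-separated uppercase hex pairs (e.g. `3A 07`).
68 00

line 0 (bl): pack op=0xd:5|imm=0:11 = 0x6800; big→ 68 00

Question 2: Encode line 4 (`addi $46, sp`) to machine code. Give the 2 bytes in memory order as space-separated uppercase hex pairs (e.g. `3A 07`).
A7 2E

L4: addi op=0x14:5|rd=7:3|imm=46:8 ⇒ 0xa72e ⇒ big a7 2e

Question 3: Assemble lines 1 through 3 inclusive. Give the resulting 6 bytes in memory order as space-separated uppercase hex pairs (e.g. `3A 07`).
L1: sw op=0x7:5|rd=1:3|rs=3:3|pad=0:5 ⇒ 0x3960 ⇒ big 39 60
L2: b op=0x1:5|imm=-4:11 ⇒ 0x0ffc ⇒ big 0f fc
L3: srl op=0x17:5|rd=4:3|rs=3:3|pad=0:5 ⇒ 0xbc60 ⇒ big bc 60

39 60 0F FC BC 60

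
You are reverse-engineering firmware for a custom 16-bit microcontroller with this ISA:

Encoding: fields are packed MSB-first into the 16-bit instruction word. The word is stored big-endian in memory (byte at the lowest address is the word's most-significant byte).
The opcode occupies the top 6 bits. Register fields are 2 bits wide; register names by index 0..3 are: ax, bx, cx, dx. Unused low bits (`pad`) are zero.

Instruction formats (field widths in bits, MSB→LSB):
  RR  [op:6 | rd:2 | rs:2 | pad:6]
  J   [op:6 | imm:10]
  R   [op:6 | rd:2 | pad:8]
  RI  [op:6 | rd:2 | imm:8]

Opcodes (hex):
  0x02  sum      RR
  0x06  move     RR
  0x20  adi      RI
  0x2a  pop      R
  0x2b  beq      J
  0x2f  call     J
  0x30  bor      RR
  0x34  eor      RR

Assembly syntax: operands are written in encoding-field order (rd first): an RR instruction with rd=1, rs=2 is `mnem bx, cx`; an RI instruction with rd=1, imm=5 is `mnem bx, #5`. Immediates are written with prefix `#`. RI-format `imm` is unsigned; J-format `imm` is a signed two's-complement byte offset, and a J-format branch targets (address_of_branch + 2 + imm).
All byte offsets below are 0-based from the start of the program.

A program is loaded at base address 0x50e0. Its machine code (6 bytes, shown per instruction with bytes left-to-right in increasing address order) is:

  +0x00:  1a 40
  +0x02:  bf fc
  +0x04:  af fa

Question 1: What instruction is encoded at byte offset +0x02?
call #-4

+0x02: bf fc ⇒ word 0xbffc (big)
  opcode bits[15:10]=0x2f: call/J
  imm: (w>>0)&0x3ff=0x3fc (s10→-4) → #-4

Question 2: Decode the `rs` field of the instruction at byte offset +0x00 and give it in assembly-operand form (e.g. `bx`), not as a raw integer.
@+00  big-endian(1a 40) = 0x1a40
  op=0x1a40>>10=0x6 ⇒ move (RR)
  rd: (w>>8)&0x3=0x2 → cx
  rs: (w>>6)&0x3=0x1 → bx

bx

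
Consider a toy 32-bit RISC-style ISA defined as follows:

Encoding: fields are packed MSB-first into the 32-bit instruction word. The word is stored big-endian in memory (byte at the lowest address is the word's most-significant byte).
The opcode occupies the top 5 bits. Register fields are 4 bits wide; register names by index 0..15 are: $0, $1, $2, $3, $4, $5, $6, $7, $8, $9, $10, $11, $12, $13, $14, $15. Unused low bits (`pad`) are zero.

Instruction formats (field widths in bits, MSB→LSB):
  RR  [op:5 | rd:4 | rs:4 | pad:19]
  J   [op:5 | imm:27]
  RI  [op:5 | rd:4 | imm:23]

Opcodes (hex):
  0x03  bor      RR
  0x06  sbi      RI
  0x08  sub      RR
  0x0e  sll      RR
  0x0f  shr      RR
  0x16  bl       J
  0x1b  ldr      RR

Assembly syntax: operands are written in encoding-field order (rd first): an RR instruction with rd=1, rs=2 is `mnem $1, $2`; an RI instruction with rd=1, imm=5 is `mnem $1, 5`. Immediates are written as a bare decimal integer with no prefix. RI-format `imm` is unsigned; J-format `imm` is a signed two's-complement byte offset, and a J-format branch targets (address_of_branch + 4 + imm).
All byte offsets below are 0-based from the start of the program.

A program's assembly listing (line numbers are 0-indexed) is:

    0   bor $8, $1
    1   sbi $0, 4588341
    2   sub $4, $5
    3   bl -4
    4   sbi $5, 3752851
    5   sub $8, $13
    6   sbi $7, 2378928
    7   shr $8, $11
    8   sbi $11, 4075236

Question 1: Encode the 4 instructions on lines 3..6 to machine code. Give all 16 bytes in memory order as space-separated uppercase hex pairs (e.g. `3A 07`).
3. bl fields op=0x16:5|imm=-4:27 → word b7fffffch → b7 ff ff fc
4. sbi fields op=0x6:5|rd=5:4|imm=3752851:23 → word 32b94393h → 32 b9 43 93
5. sub fields op=0x8:5|rd=8:4|rs=13:4|pad=0:19 → word 44680000h → 44 68 00 00
6. sbi fields op=0x6:5|rd=7:4|imm=2378928:23 → word 33a44cb0h → 33 a4 4c b0

B7 FF FF FC 32 B9 43 93 44 68 00 00 33 A4 4C B0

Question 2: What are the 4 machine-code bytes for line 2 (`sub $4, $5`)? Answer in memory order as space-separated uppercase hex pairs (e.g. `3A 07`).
L2: sub op=0x8:5|rd=4:4|rs=5:4|pad=0:19 ⇒ 0x42280000 ⇒ big 42 28 00 00

42 28 00 00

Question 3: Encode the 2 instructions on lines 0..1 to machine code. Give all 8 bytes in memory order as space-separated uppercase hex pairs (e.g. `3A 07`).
line 0 (bor): pack op=0x3:5|rd=8:4|rs=1:4|pad=0:19 = 0x1c080000; big→ 1c 08 00 00
line 1 (sbi): pack op=0x6:5|rd=0:4|imm=4588341:23 = 0x30460335; big→ 30 46 03 35

1C 08 00 00 30 46 03 35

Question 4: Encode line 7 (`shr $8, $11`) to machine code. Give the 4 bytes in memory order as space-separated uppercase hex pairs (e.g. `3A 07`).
L7: shr op=0xf:5|rd=8:4|rs=11:4|pad=0:19 ⇒ 0x7c580000 ⇒ big 7c 58 00 00

7C 58 00 00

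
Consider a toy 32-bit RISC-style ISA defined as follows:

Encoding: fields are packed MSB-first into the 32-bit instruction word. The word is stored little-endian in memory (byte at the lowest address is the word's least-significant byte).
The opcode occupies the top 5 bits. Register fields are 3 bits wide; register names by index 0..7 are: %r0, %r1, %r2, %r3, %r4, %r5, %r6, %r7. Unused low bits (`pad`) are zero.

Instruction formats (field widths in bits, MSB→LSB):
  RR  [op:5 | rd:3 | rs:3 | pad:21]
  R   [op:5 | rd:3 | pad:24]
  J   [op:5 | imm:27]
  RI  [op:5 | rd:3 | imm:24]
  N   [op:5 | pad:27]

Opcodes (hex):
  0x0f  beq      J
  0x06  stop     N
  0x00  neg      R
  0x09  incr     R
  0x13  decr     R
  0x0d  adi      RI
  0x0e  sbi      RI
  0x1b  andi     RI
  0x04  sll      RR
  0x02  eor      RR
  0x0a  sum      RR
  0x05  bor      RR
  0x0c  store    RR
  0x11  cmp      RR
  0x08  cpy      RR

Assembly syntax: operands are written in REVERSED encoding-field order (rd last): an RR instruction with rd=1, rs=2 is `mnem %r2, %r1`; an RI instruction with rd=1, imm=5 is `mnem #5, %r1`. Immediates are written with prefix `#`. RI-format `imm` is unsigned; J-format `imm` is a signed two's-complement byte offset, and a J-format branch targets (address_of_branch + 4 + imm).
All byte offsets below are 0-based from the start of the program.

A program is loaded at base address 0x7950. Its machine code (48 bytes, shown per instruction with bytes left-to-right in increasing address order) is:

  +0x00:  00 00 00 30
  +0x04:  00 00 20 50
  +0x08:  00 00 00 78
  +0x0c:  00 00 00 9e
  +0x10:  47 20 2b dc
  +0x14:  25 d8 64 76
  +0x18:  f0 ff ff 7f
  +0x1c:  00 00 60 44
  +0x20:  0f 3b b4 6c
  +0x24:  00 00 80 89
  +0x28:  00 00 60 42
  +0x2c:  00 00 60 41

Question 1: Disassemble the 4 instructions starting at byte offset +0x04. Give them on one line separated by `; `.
sum %r1, %r0; beq #0; decr %r6; andi #2826311, %r4

off 0x04: read 00 00 20 50 as little → 0x50200000
  op=0x50200000>>27=0xa ⇒ sum (RR)
  rd: (w>>24)&0x7=0x0 → %r0
  rs: (w>>21)&0x7=0x1 → %r1
off 0x08: read 00 00 00 78 as little → 0x78000000
  op=0x78000000>>27=0xf ⇒ beq (J)
  imm: (w>>0)&0x7ffffff=0x0 → #0
off 0x0c: read 00 00 00 9e as little → 0x9e000000
  op=0x9e000000>>27=0x13 ⇒ decr (R)
  rd: (w>>24)&0x7=0x6 → %r6
off 0x10: read 47 20 2b dc as little → 0xdc2b2047
  op=0xdc2b2047>>27=0x1b ⇒ andi (RI)
  rd: (w>>24)&0x7=0x4 → %r4
  imm: (w>>0)&0xffffff=0x2b2047 → #2826311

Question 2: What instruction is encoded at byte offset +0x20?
adi #11811599, %r4

@+20  little-endian(0f 3b b4 6c) = 0x6cb43b0f
  top 5b → 0xd → adi [RI]
  rd@[26:24]=0x4 ⇒ %r4
  imm@[23:0]=0xb43b0f ⇒ #11811599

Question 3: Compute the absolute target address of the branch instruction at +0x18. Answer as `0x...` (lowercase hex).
0x795c

[18] f0 ff ff 7f → 0x7ffffff0
  opcode bits[31:27]=0xf: beq/J
  imm@[26:0]=0x7fffff0 (s27→-16) ⇒ #-16
  target = base 0x7950 + off 0x18 + 4 + imm -16 = 0x795c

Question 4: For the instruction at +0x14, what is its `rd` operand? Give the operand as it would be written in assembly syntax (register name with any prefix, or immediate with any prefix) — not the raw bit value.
%r6

+0x14: 25 d8 64 76 ⇒ word 0x7664d825 (little)
  top 5b → 0xe → sbi [RI]
  rd: (w>>24)&0x7=0x6 → %r6
  imm: (w>>0)&0xffffff=0x64d825 → #6608933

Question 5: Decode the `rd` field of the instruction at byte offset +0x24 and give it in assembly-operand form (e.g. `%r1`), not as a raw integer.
+0x24: 00 00 80 89 ⇒ word 0x89800000 (little)
  op=0x89800000>>27=0x11 ⇒ cmp (RR)
  rd: (w>>24)&0x7=0x1 → %r1
  rs: (w>>21)&0x7=0x4 → %r4

%r1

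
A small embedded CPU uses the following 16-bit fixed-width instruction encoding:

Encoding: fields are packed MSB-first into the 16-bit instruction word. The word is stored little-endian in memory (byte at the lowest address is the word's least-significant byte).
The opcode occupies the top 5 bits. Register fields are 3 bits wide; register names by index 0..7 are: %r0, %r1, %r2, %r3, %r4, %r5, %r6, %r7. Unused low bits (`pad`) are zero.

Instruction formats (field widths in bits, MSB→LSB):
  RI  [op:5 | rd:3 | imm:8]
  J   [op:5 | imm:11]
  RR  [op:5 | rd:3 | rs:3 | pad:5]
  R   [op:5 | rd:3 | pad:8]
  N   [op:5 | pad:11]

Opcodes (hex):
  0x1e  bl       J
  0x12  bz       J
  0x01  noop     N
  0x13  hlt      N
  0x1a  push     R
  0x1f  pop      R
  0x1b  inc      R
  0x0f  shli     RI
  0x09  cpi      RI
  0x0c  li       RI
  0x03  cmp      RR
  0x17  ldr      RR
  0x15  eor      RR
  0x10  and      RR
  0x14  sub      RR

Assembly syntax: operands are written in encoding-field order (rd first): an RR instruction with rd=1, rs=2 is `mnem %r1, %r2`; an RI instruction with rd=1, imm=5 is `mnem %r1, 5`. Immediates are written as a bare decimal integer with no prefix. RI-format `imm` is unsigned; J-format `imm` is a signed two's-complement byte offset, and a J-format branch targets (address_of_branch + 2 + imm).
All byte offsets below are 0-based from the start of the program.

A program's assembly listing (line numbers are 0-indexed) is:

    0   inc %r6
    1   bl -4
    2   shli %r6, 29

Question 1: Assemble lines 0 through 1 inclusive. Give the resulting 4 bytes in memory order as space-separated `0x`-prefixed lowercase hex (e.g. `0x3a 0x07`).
0x00 0xde 0xfc 0xf7

0. inc fields op=0x1b:5|rd=6:3|pad=0:8 → word de00h → 00 de
1. bl fields op=0x1e:5|imm=-4:11 → word f7fch → fc f7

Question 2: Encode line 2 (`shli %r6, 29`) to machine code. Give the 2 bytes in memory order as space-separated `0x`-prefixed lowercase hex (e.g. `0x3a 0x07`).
line 2 (shli): pack op=0xf:5|rd=6:3|imm=29:8 = 0x7e1d; little→ 1d 7e

0x1d 0x7e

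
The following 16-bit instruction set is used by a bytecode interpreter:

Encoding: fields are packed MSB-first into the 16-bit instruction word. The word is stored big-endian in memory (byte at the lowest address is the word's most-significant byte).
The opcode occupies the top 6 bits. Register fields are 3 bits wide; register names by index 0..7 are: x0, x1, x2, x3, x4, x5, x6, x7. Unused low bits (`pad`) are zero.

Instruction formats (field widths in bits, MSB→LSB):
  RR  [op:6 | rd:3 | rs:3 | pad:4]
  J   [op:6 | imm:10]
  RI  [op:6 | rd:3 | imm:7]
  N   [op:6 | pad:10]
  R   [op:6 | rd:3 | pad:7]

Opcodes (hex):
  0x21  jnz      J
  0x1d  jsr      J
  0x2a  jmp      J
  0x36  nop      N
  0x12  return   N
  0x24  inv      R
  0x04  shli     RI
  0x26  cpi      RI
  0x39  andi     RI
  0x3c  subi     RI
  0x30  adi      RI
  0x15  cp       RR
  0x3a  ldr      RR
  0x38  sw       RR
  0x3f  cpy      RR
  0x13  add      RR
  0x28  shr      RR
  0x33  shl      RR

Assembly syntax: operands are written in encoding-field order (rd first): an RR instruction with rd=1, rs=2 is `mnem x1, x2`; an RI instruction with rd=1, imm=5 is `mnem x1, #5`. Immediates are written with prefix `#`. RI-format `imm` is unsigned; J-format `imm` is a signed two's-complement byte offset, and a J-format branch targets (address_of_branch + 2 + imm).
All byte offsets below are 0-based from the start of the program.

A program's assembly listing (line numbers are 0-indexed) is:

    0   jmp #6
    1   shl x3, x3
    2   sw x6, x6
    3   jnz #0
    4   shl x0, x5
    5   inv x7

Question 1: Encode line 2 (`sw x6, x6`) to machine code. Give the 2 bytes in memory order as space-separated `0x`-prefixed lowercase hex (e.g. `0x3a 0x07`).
line 2 (sw): pack op=0x38:6|rd=6:3|rs=6:3|pad=0:4 = 0xe360; big→ e3 60

0xe3 0x60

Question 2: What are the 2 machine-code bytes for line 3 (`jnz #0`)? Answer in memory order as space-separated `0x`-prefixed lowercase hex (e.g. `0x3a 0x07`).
0x84 0x00

3. jnz fields op=0x21:6|imm=0:10 → word 8400h → 84 00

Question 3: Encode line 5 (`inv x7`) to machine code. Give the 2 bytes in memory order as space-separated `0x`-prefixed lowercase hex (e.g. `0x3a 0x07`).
L5: inv op=0x24:6|rd=7:3|pad=0:7 ⇒ 0x9380 ⇒ big 93 80

0x93 0x80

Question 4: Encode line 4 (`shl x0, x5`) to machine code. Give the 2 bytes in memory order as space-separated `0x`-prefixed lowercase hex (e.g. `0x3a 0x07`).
L4: shl op=0x33:6|rd=0:3|rs=5:3|pad=0:4 ⇒ 0xcc50 ⇒ big cc 50

0xcc 0x50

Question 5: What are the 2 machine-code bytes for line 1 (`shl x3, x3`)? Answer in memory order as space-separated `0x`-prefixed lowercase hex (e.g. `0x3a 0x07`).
0xcd 0xb0

1. shl fields op=0x33:6|rd=3:3|rs=3:3|pad=0:4 → word cdb0h → cd b0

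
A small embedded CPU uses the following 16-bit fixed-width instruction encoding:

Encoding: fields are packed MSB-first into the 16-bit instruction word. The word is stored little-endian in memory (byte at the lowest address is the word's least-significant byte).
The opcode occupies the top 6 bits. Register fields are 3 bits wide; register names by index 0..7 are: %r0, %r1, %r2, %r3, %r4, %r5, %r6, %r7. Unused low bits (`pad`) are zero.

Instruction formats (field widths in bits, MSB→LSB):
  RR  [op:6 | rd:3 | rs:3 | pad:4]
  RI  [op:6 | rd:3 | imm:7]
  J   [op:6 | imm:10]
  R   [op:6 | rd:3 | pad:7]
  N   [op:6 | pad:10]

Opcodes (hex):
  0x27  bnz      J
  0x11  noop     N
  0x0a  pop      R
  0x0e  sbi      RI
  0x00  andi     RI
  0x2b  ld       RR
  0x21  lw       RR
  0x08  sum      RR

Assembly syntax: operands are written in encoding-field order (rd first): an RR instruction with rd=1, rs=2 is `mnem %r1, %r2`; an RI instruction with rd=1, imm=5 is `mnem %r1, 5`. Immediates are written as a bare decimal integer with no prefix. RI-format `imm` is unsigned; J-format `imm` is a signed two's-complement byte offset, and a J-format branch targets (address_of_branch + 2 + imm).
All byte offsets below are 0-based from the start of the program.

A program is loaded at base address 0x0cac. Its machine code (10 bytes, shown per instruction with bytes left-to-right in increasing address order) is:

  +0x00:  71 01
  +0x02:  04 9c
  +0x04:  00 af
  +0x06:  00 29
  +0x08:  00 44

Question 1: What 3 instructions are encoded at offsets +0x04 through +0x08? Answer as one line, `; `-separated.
+0x04: 00 af ⇒ word 0xaf00 (little)
  op=0xaf00>>10=0x2b ⇒ ld (RR)
  [9:7] rd=6 = %r6
  [6:4] rs=0 = %r0
+0x06: 00 29 ⇒ word 0x2900 (little)
  op=0x2900>>10=0xa ⇒ pop (R)
  [9:7] rd=2 = %r2
+0x08: 00 44 ⇒ word 0x4400 (little)
  op=0x4400>>10=0x11 ⇒ noop (N)

ld %r6, %r0; pop %r2; noop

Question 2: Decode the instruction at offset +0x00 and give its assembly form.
andi %r2, 113

+0x00: 71 01 ⇒ word 0x0171 (little)
  opcode bits[15:10]=0x0: andi/RI
  [9:7] rd=2 = %r2
  [6:0] imm=113 = 113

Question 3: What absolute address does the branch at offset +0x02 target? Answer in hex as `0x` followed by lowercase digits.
[02] 04 9c → 0x9c04
  opcode bits[15:10]=0x27: bnz/J
  imm: (w>>0)&0x3ff=0x4 → 4
  target = base 0x0cac + off 0x02 + 2 + imm 4 = 0x0cb4

0x0cb4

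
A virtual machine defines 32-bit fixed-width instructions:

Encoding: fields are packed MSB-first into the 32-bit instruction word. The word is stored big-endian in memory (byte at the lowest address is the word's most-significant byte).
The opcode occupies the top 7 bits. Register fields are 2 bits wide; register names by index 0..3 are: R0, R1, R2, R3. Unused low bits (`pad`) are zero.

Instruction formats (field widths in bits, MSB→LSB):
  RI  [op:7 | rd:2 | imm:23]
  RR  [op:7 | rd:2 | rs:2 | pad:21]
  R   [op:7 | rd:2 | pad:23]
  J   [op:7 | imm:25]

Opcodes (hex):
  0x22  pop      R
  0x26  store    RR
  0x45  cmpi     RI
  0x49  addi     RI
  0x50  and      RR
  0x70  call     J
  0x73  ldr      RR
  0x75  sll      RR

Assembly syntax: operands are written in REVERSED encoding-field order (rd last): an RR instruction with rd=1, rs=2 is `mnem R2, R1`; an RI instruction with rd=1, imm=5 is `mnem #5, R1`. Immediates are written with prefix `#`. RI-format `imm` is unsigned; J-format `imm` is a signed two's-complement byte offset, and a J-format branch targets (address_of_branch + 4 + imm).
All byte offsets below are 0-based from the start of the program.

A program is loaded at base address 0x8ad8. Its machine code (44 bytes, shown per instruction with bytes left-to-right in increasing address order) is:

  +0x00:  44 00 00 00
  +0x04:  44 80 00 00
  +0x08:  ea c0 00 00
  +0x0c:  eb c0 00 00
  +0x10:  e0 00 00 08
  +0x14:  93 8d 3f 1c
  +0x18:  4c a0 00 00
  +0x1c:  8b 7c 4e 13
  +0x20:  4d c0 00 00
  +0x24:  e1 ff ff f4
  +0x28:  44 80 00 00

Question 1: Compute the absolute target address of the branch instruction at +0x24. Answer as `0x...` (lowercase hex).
0x8af4

[24] e1 ff ff f4 → 0xe1fffff4
  op=0xe1fffff4>>25=0x70 ⇒ call (J)
  imm: (w>>0)&0x1ffffff=0x1fffff4 (s25→-12) → #-12
  target = base 0x8ad8 + off 0x24 + 4 + imm -12 = 0x8af4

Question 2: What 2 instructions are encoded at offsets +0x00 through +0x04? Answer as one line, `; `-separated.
[00] 44 00 00 00 → 0x44000000
  top 7b → 0x22 → pop [R]
  [24:23] rd=0 = R0
[04] 44 80 00 00 → 0x44800000
  top 7b → 0x22 → pop [R]
  [24:23] rd=1 = R1

pop R0; pop R1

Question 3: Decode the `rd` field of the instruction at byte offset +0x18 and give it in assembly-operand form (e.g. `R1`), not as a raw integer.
R1

[18] 4c a0 00 00 → 0x4ca00000
  op=0x4ca00000>>25=0x26 ⇒ store (RR)
  [24:23] rd=1 = R1
  [22:21] rs=1 = R1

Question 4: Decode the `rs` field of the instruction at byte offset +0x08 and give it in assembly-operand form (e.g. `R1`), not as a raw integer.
R2

[08] ea c0 00 00 → 0xeac00000
  op=0xeac00000>>25=0x75 ⇒ sll (RR)
  rd: (w>>23)&0x3=0x1 → R1
  rs: (w>>21)&0x3=0x2 → R2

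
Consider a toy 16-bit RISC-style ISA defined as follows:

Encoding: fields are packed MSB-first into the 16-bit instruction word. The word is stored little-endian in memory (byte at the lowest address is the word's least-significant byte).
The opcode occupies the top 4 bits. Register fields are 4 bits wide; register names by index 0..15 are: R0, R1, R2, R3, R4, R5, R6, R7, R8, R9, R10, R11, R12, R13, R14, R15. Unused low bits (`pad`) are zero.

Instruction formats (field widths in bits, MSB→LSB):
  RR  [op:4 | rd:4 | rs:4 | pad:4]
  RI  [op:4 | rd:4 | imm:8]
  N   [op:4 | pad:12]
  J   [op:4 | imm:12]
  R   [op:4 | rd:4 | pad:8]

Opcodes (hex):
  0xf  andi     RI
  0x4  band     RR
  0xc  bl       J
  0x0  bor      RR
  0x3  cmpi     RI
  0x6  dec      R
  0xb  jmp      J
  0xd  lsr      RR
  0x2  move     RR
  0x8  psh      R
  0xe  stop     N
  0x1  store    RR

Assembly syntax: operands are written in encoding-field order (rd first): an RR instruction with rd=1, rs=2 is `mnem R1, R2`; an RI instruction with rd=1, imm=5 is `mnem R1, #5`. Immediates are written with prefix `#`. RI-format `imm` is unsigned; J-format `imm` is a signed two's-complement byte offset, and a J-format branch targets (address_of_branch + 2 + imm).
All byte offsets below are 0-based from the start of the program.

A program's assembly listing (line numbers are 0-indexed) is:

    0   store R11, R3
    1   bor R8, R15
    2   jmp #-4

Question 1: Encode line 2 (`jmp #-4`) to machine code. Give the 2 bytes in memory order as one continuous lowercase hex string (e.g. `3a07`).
L2: jmp op=0xb:4|imm=-4:12 ⇒ 0xbffc ⇒ little fc bf

fcbf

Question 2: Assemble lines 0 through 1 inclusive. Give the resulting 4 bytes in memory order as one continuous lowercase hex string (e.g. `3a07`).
301bf008

L0: store op=0x1:4|rd=11:4|rs=3:4|pad=0:4 ⇒ 0x1b30 ⇒ little 30 1b
L1: bor op=0x0:4|rd=8:4|rs=15:4|pad=0:4 ⇒ 0x08f0 ⇒ little f0 08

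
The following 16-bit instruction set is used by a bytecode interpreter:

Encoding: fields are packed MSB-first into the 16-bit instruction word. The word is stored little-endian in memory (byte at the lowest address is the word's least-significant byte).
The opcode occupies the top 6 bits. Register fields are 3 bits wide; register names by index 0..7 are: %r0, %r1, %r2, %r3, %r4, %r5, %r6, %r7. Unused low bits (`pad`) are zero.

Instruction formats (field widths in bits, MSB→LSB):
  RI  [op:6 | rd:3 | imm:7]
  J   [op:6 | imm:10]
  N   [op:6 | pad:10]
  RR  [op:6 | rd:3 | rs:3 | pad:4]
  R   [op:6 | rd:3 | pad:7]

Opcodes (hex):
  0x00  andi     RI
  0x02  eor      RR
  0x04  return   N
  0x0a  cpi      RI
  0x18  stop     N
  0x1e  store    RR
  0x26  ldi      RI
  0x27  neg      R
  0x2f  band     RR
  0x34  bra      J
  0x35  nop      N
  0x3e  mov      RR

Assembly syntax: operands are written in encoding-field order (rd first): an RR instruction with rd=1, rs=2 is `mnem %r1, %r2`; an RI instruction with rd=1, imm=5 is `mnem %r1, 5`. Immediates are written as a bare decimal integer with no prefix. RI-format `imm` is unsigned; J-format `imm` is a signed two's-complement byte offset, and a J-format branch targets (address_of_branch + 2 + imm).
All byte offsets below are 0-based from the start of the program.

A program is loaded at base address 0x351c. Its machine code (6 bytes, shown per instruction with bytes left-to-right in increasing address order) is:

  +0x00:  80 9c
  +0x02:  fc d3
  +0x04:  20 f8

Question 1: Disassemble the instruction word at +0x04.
@+04  little-endian(20 f8) = 0xf820
  op=0xf820>>10=0x3e ⇒ mov (RR)
  rd@[9:7]=0x0 ⇒ %r0
  rs@[6:4]=0x2 ⇒ %r2

mov %r0, %r2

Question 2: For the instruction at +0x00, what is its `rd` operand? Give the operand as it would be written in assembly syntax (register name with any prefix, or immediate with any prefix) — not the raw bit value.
%r1

+0x00: 80 9c ⇒ word 0x9c80 (little)
  opcode bits[15:10]=0x27: neg/R
  rd@[9:7]=0x1 ⇒ %r1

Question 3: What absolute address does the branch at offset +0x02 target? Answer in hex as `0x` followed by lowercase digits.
0x351c

[02] fc d3 → 0xd3fc
  opcode bits[15:10]=0x34: bra/J
  [9:0] imm=1020 (s10→-4) = -4
  target = base 0x351c + off 0x02 + 2 + imm -4 = 0x351c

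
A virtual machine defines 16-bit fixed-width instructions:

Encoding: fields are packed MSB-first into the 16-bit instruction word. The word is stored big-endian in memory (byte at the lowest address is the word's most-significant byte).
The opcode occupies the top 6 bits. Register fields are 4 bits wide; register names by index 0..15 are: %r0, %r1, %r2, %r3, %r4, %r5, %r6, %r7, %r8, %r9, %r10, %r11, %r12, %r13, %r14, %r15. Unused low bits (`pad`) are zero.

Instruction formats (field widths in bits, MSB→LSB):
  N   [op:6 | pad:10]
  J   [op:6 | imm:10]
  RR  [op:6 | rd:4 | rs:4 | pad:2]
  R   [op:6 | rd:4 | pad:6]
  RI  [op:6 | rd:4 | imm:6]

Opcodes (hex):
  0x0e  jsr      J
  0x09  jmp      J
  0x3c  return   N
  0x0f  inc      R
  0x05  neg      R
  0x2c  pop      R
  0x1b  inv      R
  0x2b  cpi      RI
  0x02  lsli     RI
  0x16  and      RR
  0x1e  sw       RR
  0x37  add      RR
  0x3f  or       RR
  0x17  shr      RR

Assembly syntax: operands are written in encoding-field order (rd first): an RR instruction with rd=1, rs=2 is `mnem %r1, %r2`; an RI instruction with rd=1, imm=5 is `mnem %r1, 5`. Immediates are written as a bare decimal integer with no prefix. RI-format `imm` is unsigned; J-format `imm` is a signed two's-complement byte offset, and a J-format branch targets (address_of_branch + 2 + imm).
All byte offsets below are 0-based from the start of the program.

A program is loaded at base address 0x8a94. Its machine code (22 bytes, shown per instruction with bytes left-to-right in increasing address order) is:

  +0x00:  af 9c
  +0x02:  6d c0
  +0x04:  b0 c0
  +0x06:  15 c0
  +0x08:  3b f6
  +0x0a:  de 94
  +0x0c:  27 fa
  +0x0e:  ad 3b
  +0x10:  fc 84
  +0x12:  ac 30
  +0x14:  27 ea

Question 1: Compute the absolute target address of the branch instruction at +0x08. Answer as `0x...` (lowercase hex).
[08] 3b f6 → 0x3bf6
  op=0x3bf6>>10=0xe ⇒ jsr (J)
  imm: (w>>0)&0x3ff=0x3f6 (s10→-10) → -10
  target = base 0x8a94 + off 0x08 + 2 + imm -10 = 0x8a94

0x8a94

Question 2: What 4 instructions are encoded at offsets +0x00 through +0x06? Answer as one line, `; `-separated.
[00] af 9c → 0xaf9c
  opcode bits[15:10]=0x2b: cpi/RI
  rd: (w>>6)&0xf=0xe → %r14
  imm: (w>>0)&0x3f=0x1c → 28
[02] 6d c0 → 0x6dc0
  opcode bits[15:10]=0x1b: inv/R
  rd: (w>>6)&0xf=0x7 → %r7
[04] b0 c0 → 0xb0c0
  opcode bits[15:10]=0x2c: pop/R
  rd: (w>>6)&0xf=0x3 → %r3
[06] 15 c0 → 0x15c0
  opcode bits[15:10]=0x5: neg/R
  rd: (w>>6)&0xf=0x7 → %r7

cpi %r14, 28; inv %r7; pop %r3; neg %r7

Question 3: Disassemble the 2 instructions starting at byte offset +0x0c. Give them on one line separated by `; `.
jmp -6; cpi %r4, 59

off 0x0c: read 27 fa as big → 0x27fa
  op=0x27fa>>10=0x9 ⇒ jmp (J)
  imm@[9:0]=0x3fa (s10→-6) ⇒ -6
off 0x0e: read ad 3b as big → 0xad3b
  op=0xad3b>>10=0x2b ⇒ cpi (RI)
  rd@[9:6]=0x4 ⇒ %r4
  imm@[5:0]=0x3b ⇒ 59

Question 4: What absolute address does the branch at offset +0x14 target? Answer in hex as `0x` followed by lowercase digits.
0x8a94

+0x14: 27 ea ⇒ word 0x27ea (big)
  top 6b → 0x9 → jmp [J]
  imm@[9:0]=0x3ea (s10→-22) ⇒ -22
  target = base 0x8a94 + off 0x14 + 2 + imm -22 = 0x8a94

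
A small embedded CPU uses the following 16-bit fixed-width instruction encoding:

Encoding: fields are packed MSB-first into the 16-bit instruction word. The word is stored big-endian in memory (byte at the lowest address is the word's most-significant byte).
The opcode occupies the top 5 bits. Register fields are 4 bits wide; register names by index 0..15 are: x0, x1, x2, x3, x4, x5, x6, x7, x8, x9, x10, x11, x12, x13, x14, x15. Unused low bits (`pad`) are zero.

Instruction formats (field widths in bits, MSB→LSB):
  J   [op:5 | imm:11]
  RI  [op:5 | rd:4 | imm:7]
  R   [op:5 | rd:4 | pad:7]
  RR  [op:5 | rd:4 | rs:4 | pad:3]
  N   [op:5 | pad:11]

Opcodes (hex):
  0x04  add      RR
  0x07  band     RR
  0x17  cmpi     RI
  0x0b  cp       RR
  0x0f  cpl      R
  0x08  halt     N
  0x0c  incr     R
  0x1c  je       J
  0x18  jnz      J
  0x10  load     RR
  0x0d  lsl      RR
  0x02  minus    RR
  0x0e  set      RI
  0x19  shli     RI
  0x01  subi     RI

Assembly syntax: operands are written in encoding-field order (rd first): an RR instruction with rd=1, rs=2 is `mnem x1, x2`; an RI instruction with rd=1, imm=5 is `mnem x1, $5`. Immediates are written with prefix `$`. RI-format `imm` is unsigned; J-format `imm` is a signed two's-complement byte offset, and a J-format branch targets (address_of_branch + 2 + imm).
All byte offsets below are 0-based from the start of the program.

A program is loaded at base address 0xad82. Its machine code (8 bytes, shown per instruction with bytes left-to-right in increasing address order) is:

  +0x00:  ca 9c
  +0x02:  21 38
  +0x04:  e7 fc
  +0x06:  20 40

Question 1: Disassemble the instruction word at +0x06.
add x0, x8

off 0x06: read 20 40 as big → 0x2040
  top 5b → 0x4 → add [RR]
  rd@[10:7]=0x0 ⇒ x0
  rs@[6:3]=0x8 ⇒ x8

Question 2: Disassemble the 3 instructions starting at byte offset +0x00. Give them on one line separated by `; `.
@+00  big-endian(ca 9c) = 0xca9c
  opcode bits[15:11]=0x19: shli/RI
  rd: (w>>7)&0xf=0x5 → x5
  imm: (w>>0)&0x7f=0x1c → $28
@+02  big-endian(21 38) = 0x2138
  opcode bits[15:11]=0x4: add/RR
  rd: (w>>7)&0xf=0x2 → x2
  rs: (w>>3)&0xf=0x7 → x7
@+04  big-endian(e7 fc) = 0xe7fc
  opcode bits[15:11]=0x1c: je/J
  imm: (w>>0)&0x7ff=0x7fc (s11→-4) → $-4

shli x5, $28; add x2, x7; je $-4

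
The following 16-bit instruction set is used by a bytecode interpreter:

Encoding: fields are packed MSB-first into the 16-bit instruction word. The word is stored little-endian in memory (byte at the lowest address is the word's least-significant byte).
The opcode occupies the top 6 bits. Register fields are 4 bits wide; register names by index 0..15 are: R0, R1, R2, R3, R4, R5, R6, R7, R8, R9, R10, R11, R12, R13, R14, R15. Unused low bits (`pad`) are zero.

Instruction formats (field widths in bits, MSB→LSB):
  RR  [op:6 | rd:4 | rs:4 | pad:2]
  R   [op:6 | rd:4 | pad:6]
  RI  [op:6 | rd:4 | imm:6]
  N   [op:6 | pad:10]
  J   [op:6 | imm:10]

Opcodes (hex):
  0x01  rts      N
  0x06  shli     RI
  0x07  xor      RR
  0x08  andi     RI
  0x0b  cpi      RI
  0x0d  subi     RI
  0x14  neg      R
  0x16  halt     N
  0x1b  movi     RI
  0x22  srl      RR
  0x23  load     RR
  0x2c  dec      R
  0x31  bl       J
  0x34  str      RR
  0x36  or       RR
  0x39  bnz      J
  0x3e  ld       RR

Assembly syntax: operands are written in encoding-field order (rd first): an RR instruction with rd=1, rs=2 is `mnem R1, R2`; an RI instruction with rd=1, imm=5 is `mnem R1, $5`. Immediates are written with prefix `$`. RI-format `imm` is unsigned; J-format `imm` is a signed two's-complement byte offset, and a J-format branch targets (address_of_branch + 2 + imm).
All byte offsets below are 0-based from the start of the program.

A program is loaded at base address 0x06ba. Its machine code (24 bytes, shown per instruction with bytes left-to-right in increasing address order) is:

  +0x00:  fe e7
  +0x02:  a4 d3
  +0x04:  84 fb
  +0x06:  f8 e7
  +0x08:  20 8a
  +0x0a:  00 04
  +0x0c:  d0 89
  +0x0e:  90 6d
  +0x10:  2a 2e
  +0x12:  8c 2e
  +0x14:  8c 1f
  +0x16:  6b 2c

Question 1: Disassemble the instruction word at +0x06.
off 0x06: read f8 e7 as little → 0xe7f8
  top 6b → 0x39 → bnz [J]
  [9:0] imm=1016 (s10→-8) = $-8

bnz $-8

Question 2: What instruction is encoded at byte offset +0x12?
cpi R10, $12

@+12  little-endian(8c 2e) = 0x2e8c
  top 6b → 0xb → cpi [RI]
  [9:6] rd=10 = R10
  [5:0] imm=12 = $12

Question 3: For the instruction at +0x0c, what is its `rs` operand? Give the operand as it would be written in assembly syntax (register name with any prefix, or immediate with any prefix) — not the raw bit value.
off 0x0c: read d0 89 as little → 0x89d0
  opcode bits[15:10]=0x22: srl/RR
  rd: (w>>6)&0xf=0x7 → R7
  rs: (w>>2)&0xf=0x4 → R4

R4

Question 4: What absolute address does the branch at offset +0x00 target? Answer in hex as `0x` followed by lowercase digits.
0x06ba

[00] fe e7 → 0xe7fe
  op=0xe7fe>>10=0x39 ⇒ bnz (J)
  imm: (w>>0)&0x3ff=0x3fe (s10→-2) → $-2
  target = base 0x06ba + off 0x00 + 2 + imm -2 = 0x06ba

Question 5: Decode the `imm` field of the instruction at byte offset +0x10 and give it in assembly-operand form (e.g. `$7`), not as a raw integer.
off 0x10: read 2a 2e as little → 0x2e2a
  opcode bits[15:10]=0xb: cpi/RI
  rd@[9:6]=0x8 ⇒ R8
  imm@[5:0]=0x2a ⇒ $42

$42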